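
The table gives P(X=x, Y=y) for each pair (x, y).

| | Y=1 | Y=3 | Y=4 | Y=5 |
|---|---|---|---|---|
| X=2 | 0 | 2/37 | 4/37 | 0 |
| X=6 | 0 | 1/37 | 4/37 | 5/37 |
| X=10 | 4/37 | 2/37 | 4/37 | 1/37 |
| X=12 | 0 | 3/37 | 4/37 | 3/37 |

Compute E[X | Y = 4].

15/2

P(Y = 4) = 16/37.
Σ X·P over the event = 2·(4/37) + 6·(4/37) + 10·(4/37) + 12·(4/37) = 120/37.
E[X | Y = 4] = (120/37) / (16/37) = 15/2.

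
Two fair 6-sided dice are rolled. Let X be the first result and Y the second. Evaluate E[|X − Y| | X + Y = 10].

4/3

Outcomes with X + Y = 10: (4,6), (5,5), (6,4), each with probability 1/36.
E[|X − Y| | X + Y = 10] = (2 + 0 + 2) / 3 = 4/3.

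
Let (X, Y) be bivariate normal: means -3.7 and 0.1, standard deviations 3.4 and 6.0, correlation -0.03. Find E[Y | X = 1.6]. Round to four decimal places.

E[Y | X=x] = μ_Y + ρ(σ_Y/σ_X)(x − μ_X) for jointly normal variables.
E[Y | X=1.6] = 0.1 + (-0.03)·(6.0/3.4)·(1.6 − (-3.7)) = 0.1 + (-0.052941)·(5.3) = -0.1806.

-0.1806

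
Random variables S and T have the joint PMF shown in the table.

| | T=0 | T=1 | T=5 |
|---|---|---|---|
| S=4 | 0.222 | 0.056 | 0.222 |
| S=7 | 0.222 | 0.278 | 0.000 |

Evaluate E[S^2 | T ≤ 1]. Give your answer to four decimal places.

37.2082

P(T ≤ 1) = 0.778.
Σ S^2·P over the event = 16·(0.222) + 16·(0.056) + 49·(0.222) + 49·(0.278) = 28.948.
E[S^2 | T ≤ 1] = (28.948) / (0.778) = 37.2082.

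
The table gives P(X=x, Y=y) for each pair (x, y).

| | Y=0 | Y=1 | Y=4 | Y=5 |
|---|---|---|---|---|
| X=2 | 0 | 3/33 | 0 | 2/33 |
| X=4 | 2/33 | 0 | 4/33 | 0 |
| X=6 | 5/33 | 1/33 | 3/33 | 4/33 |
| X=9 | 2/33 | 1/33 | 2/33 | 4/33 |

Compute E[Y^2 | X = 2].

P(X = 2) = 5/33.
Σ Y^2·P over the event = 1·(3/33) + 25·(2/33) = 53/33.
E[Y^2 | X = 2] = (53/33) / (5/33) = 53/5.

53/5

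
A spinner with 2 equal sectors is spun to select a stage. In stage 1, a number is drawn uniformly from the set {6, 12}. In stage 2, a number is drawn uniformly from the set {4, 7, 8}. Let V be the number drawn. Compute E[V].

23/3

E[V | stage 1] = (6+12)/2 = 9.
E[V | stage 2] = (4+7+8)/3 = 19/3.
E[V] = (1/2)·(9) + (1/2)·(19/3) = 23/3.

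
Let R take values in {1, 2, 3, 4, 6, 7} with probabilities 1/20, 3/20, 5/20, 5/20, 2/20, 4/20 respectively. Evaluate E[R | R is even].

P(R is even) = 1/2.
Σ over the event: 2·3/20 + 4·1/4 + 6·1/10 = 19/10.
E[R | R is even] = (19/10) / (1/2) = 19/5.

19/5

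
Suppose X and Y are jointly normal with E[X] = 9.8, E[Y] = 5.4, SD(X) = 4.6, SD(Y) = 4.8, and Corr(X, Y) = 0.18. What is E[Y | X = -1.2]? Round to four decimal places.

E[Y | X=x] = μ_Y + ρ(σ_Y/σ_X)(x − μ_X) for jointly normal variables.
E[Y | X=-1.2] = 5.4 + (0.18)·(4.8/4.6)·(-1.2 − (9.8)) = 5.4 + (0.18783)·(-11) = 3.3339.

3.3339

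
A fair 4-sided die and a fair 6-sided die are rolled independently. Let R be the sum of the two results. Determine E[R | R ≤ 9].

P(R ≤ 9) = 23/24.
Σ over the event: 2·1/24 + 3·1/12 + 4·1/8 + 5·1/6 + 6·1/6 + 7·1/6 + 8·1/8 + 9·1/12 = 67/12.
E[R | R ≤ 9] = (67/12) / (23/24) = 134/23.

134/23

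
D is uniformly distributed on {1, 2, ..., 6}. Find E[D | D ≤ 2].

3/2

Given D ≤ 2, D is equally likely to be any of {1, 2}.
E[D | D ≤ 2] = (1 + 2) / 2 = 3/2.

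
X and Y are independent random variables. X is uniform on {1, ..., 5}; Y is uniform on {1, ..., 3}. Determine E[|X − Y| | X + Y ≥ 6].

2

Outcomes with X + Y ≥ 6: (3,3), (4,2), (4,3), (5,1), (5,2), (5,3), each with probability 1/15.
E[|X − Y| | X + Y ≥ 6] = (0 + 2 + 1 + 4 + 3 + 2) / 6 = 2.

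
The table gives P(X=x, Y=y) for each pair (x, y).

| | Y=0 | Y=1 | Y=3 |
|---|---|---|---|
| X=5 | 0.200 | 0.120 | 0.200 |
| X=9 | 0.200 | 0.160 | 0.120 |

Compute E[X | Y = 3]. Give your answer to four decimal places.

6.5000

P(Y = 3) = 0.320.
Σ X·P over the event = 5·(0.200) + 9·(0.120) = 2.080.
E[X | Y = 3] = (2.080) / (0.320) = 6.5000.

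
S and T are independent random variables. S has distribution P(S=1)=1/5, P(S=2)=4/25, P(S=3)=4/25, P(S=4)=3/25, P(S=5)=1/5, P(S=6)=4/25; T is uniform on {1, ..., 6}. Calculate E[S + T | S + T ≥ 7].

373/43

P(S + T ≥ 7) = 43/75.
Summing (S+T)·P(x,y) over outcomes with S + T ≥ 7 gives 373/75.
E[S + T | S + T ≥ 7] = (373/75) / (43/75) = 373/43.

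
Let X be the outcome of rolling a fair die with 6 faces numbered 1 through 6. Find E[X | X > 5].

6

Given X > 5, X is equally likely to be any of {6}.
E[X | X > 5] = (6) / 1 = 6.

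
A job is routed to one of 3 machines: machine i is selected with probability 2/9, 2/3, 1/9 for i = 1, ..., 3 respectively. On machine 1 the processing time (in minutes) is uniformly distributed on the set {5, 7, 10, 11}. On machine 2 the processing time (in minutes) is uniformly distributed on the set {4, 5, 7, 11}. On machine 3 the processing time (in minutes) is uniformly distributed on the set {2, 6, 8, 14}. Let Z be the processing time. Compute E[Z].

E[Z | machine 1] = (5+7+10+11)/4 = 33/4.
E[Z | machine 2] = (4+5+7+11)/4 = 27/4.
E[Z | machine 3] = (2+6+8+14)/4 = 15/2.
E[Z] = (2/9)·(33/4) + (2/3)·(27/4) + (1/9)·(15/2) = 43/6.

43/6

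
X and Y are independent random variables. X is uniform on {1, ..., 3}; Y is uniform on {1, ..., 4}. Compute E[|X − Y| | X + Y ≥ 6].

1

Outcomes with X + Y ≥ 6: (2,4), (3,3), (3,4), each with probability 1/12.
E[|X − Y| | X + Y ≥ 6] = (2 + 0 + 1) / 3 = 1.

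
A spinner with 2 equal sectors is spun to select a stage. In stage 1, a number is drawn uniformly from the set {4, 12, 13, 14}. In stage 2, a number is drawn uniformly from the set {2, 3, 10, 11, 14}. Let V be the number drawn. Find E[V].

E[V | stage 1] = (4+12+13+14)/4 = 43/4.
E[V | stage 2] = (2+3+10+11+14)/5 = 8.
By the law of total expectation,
E[V] = (1/2)·(43/4) + (1/2)·(8) = 75/8.

75/8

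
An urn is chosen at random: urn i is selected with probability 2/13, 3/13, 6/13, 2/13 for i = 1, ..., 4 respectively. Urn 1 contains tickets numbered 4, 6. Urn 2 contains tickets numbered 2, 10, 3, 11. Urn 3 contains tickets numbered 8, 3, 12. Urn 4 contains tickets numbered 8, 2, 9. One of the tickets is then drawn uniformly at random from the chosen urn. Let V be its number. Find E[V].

E[V | urn 1] = (4+6)/2 = 5.
E[V | urn 2] = (2+10+3+11)/4 = 13/2.
E[V | urn 3] = (8+3+12)/3 = 23/3.
E[V | urn 4] = (8+2+9)/3 = 19/3.
By the law of total expectation,
E[V] = (2/13)·(5) + (3/13)·(13/2) + (6/13)·(23/3) + (2/13)·(19/3) = 529/78.

529/78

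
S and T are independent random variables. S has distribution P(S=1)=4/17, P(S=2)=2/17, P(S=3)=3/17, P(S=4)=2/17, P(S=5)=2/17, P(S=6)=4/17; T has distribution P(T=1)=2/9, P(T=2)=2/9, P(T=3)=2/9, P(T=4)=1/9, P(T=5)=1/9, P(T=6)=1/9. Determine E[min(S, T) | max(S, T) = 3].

P(max(S, T) = 3) = 10/51.
Summing min(S,T)·P(x,y) over outcomes with max(S, T) = 3 gives 52/153.
E[min(S, T) | max(S, T) = 3] = (52/153) / (10/51) = 26/15.

26/15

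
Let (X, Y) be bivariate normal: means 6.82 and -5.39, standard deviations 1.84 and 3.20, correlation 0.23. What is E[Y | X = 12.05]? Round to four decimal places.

-3.2980

For a bivariate normal, E[Y | X=x] = μ_Y + ρ·(σ_Y/σ_X)·(x − μ_X).
E[Y | X=12.05] = -5.39 + (0.23)·(3.20/1.84)·(12.05 − (6.82)) = -5.39 + (0.4)·(5.23) = -3.2980.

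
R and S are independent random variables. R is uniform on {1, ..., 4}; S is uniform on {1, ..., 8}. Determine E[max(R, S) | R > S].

Outcomes with R > S: (2,1), (3,1), (3,2), (4,1), (4,2), (4,3), each with probability 1/32.
E[max(R, S) | R > S] = (2 + 3 + 3 + 4 + 4 + 4) / 6 = 10/3.

10/3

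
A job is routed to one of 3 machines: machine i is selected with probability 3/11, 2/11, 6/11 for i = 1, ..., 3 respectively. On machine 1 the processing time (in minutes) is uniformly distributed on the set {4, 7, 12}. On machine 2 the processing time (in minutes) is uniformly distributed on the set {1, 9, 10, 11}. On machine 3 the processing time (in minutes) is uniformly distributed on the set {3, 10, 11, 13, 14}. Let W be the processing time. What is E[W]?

997/110

E[W | machine 1] = (4+7+12)/3 = 23/3.
E[W | machine 2] = (1+9+10+11)/4 = 31/4.
E[W | machine 3] = (3+10+11+13+14)/5 = 51/5.
E[W] = (3/11)·(23/3) + (2/11)·(31/4) + (6/11)·(51/5) = 997/110.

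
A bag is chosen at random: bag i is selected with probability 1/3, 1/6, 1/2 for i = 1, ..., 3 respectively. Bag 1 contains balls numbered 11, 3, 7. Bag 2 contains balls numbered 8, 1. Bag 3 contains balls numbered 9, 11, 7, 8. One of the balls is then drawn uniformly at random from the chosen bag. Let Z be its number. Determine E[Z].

E[Z | bag 1] = (11+3+7)/3 = 7.
E[Z | bag 2] = (8+1)/2 = 9/2.
E[Z | bag 3] = (9+11+7+8)/4 = 35/4.
E[Z] = (1/3)·(7) + (1/6)·(9/2) + (1/2)·(35/4) = 179/24.

179/24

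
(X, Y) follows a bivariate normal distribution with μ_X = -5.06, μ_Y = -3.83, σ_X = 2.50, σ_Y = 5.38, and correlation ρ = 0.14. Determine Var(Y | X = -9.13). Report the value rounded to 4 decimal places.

28.3771

Var(Y | X=x) = (1 − ρ²)·σ_Y².
Var(Y | X=-9.13) = (5.38)²·(1 − (0.14)²) = 28.9444·0.9804 = 28.3771.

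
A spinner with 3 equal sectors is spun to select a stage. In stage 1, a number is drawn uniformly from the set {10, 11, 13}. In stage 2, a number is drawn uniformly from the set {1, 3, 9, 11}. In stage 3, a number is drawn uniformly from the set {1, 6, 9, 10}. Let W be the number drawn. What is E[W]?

E[W | stage 1] = (10+11+13)/3 = 34/3.
E[W | stage 2] = (1+3+9+11)/4 = 6.
E[W | stage 3] = (1+6+9+10)/4 = 13/2.
E[W] = (1/3)·(34/3) + (1/3)·(6) + (1/3)·(13/2) = 143/18.

143/18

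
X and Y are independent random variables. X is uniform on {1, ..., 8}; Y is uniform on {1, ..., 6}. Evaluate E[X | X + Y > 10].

7

Outcomes with X + Y > 10: (5,6), (6,5), (6,6), (7,4), (7,5), (7,6), (8,3), (8,4), (8,5), (8,6), each with probability 1/48.
E[X | X + Y > 10] = (5 + 6 + 6 + 7 + 7 + 7 + 8 + 8 + 8 + 8) / 10 = 7.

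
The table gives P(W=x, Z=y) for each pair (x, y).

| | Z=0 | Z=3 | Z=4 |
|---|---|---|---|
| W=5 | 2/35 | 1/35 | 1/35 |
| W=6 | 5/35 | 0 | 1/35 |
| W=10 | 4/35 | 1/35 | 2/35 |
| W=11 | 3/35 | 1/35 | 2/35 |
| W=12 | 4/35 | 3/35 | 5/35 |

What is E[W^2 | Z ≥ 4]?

P(Z ≥ 4) = 11/35.
Summing W^2·P(W=x,Z=y) over the conditioning event gives 1223/35.
E[W^2 | Z ≥ 4] = (1223/35) / (11/35) = 1223/11.

1223/11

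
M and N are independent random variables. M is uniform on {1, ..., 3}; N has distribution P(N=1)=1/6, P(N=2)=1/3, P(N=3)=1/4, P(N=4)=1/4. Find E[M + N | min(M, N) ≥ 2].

P(min(M, N) ≥ 2) = 5/9.
Summing (M+N)·P(x,y) over outcomes with min(M, N) ≥ 2 gives 3.
E[M + N | min(M, N) ≥ 2] = (3) / (5/9) = 27/5.

27/5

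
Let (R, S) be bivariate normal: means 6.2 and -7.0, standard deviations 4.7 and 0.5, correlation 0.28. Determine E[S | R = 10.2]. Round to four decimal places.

The regression of S on R has slope ρ·σ_S/σ_R and passes through (μ_R, μ_S).
E[S | R=10.2] = -7.0 + (0.28)·(0.5/4.7)·(10.2 − (6.2)) = -7.0 + (0.029787)·(4) = -6.8809.

-6.8809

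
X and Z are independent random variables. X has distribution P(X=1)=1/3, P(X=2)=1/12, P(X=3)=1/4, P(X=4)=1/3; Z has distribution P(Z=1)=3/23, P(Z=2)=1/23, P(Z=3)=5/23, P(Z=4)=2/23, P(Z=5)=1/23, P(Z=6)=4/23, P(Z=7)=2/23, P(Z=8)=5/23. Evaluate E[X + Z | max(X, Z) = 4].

P(max(X, Z) = 4) = 5/23.
Summing (X+Z)·P(x,y) over outcomes with max(X, Z) = 4 gives 191/138.
E[X + Z | max(X, Z) = 4] = (191/138) / (5/23) = 191/30.

191/30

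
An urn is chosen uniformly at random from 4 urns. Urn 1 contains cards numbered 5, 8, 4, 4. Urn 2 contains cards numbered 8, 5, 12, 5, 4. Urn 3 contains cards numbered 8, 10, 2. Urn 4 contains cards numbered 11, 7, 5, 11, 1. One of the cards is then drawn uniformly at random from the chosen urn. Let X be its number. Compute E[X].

E[X | urn 1] = (5+8+4+4)/4 = 21/4.
E[X | urn 2] = (8+5+12+5+4)/5 = 34/5.
E[X | urn 3] = (8+10+2)/3 = 20/3.
E[X | urn 4] = (11+7+5+11+1)/5 = 7.
By the law of total expectation,
E[X] = (1/4)·(21/4) + (1/4)·(34/5) + (1/4)·(20/3) + (1/4)·(7) = 1543/240.

1543/240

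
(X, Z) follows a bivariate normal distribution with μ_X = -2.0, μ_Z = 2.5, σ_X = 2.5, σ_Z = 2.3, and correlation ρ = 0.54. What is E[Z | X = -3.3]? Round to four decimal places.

1.8542

The regression of Z on X has slope ρ·σ_Z/σ_X and passes through (μ_X, μ_Z).
E[Z | X=-3.3] = 2.5 + (0.54)·(2.3/2.5)·(-3.3 − (-2.0)) = 2.5 + (0.4968)·(-1.3) = 1.8542.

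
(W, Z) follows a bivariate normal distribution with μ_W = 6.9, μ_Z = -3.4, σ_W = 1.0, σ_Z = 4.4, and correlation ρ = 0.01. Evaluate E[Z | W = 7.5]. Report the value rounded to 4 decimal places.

-3.3736

For a bivariate normal, E[Z | W=x] = μ_Z + ρ·(σ_Z/σ_W)·(x − μ_W).
E[Z | W=7.5] = -3.4 + (0.01)·(4.4/1.0)·(7.5 − (6.9)) = -3.4 + (0.044)·(0.6) = -3.3736.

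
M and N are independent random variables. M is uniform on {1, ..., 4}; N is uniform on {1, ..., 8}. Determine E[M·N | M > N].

Outcomes with M > N: (2,1), (3,1), (3,2), (4,1), (4,2), (4,3), each with probability 1/32.
E[M·N | M > N] = (2 + 3 + 6 + 4 + 8 + 12) / 6 = 35/6.

35/6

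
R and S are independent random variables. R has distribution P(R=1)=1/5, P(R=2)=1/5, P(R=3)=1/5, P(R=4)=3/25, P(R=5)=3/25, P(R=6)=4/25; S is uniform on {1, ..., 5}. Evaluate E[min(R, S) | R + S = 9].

P(R + S = 9) = 2/25.
Summing min(R,S)·P(x,y) over outcomes with R + S = 9 gives 36/125.
E[min(R, S) | R + S = 9] = (36/125) / (2/25) = 18/5.

18/5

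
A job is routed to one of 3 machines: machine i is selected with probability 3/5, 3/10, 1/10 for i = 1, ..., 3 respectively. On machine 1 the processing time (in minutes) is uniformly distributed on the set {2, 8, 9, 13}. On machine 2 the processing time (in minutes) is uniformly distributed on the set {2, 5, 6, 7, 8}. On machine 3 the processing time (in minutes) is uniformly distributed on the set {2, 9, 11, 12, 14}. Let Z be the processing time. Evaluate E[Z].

E[Z | machine 1] = (2+8+9+13)/4 = 8.
E[Z | machine 2] = (2+5+6+7+8)/5 = 28/5.
E[Z | machine 3] = (2+9+11+12+14)/5 = 48/5.
By the law of total expectation,
E[Z] = (3/5)·(8) + (3/10)·(28/5) + (1/10)·(48/5) = 186/25.

186/25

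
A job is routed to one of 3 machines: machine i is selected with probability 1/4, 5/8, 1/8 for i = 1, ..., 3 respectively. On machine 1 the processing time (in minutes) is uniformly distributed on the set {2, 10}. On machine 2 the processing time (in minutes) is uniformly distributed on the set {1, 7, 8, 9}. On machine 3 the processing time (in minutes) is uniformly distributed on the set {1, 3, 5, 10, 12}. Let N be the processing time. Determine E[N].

989/160

E[N | machine 1] = (2+10)/2 = 6.
E[N | machine 2] = (1+7+8+9)/4 = 25/4.
E[N | machine 3] = (1+3+5+10+12)/5 = 31/5.
E[N] = (1/4)·(6) + (5/8)·(25/4) + (1/8)·(31/5) = 989/160.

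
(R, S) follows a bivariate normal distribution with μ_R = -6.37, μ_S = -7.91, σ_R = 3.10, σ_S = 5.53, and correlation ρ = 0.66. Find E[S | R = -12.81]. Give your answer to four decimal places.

-15.4922

For a bivariate normal, E[S | R=x] = μ_S + ρ·(σ_S/σ_R)·(x − μ_R).
E[S | R=-12.81] = -7.91 + (0.66)·(5.53/3.10)·(-12.81 − (-6.37)) = -7.91 + (1.177355)·(-6.44) = -15.4922.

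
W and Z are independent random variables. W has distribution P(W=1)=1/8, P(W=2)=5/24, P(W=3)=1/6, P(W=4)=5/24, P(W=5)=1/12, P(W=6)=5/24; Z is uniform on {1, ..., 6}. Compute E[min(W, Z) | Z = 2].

P(Z = 2) = 1/6.
Summing min(W,Z)·P(x,y) over outcomes with Z = 2 gives 5/16.
E[min(W, Z) | Z = 2] = (5/16) / (1/6) = 15/8.

15/8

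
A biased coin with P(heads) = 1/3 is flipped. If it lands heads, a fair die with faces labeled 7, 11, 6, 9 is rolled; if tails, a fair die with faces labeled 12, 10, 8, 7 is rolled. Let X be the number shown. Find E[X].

107/12

E[X | heads] = (7+11+6+9)/4 = 33/4.
E[X | tails] = (12+10+8+7)/4 = 37/4.
E[X] = (1/3)·(33/4) + (2/3)·(37/4) = 107/12.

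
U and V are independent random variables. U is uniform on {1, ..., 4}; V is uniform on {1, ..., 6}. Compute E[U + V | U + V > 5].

P(U + V > 5) = 7/12.
Summing (U+V)·P(x,y) over outcomes with U + V > 5 gives 13/3.
E[U + V | U + V > 5] = (13/3) / (7/12) = 52/7.

52/7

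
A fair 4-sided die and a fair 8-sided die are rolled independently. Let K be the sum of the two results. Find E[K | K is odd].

P(K is odd) = 1/2.
Σ over the event: 3·1/16 + 5·1/8 + 7·1/8 + 9·1/8 + 11·1/16 = 7/2.
E[K | K is odd] = (7/2) / (1/2) = 7.

7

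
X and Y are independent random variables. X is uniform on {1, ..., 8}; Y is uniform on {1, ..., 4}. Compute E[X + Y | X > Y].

P(X > Y) = 11/16.
Summing (X+Y)·P(x,y) over outcomes with X > Y gives 87/16.
E[X + Y | X > Y] = (87/16) / (11/16) = 87/11.

87/11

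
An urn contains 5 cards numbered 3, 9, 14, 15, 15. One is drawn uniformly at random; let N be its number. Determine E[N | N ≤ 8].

3

P(N ≤ 8) = 1/5.
Σ over the event: 3·1/5 = 3/5.
E[N | N ≤ 8] = (3/5) / (1/5) = 3.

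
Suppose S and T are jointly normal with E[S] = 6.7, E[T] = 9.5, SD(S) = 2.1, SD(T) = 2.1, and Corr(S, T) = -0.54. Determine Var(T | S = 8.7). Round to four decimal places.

Var(T | S=x) = (1 − ρ²)·σ_T².
Var(T | S=8.7) = (2.1)²·(1 − (-0.54)²) = 4.41·0.7084 = 3.1240.

3.1240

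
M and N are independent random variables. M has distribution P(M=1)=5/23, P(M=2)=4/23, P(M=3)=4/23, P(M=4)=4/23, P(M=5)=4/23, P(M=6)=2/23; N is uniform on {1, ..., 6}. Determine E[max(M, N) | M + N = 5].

P(M + N = 5) = 17/138.
Summing max(M,N)·P(x,y) over outcomes with M + N = 5 gives 10/23.
E[max(M, N) | M + N = 5] = (10/23) / (17/138) = 60/17.

60/17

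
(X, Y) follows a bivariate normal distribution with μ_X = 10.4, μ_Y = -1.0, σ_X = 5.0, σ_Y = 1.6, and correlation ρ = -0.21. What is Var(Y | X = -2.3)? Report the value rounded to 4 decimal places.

For a bivariate normal, Var(Y | X=x) = σ_Y²(1 − ρ²).
Var(Y | X=-2.3) = (1.6)²·(1 − (-0.21)²) = 2.56·0.9559 = 2.4471.

2.4471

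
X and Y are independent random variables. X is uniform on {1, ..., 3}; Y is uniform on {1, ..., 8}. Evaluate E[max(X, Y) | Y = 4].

4

Outcomes with Y = 4: (1,4), (2,4), (3,4), each with probability 1/24.
E[max(X, Y) | Y = 4] = (4 + 4 + 4) / 3 = 4.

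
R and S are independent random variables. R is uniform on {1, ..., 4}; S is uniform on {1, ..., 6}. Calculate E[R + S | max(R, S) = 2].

Outcomes with max(R, S) = 2: (1,2), (2,1), (2,2), each with probability 1/24.
E[R + S | max(R, S) = 2] = (3 + 3 + 4) / 3 = 10/3.

10/3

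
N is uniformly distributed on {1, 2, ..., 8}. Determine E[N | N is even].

Given N is even, N is equally likely to be any of {2, 4, 6, 8}.
E[N | N is even] = (2 + 4 + 6 + 8) / 4 = 5.

5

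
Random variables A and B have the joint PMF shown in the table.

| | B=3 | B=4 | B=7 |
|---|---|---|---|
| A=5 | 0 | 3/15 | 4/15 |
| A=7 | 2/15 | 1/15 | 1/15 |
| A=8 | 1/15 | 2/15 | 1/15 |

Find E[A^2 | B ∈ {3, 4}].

46

P(B ∈ {3, 4}) = 3/5.
Summing A^2·P(A=x,B=y) over the conditioning event gives 138/5.
E[A^2 | B ∈ {3, 4}] = (138/5) / (3/5) = 46.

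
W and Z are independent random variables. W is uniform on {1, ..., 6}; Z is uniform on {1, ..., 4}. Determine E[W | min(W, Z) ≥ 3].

Outcomes with min(W, Z) ≥ 3: (3,3), (3,4), (4,3), (4,4), (5,3), (5,4), (6,3), (6,4), each with probability 1/24.
E[W | min(W, Z) ≥ 3] = (3 + 3 + 4 + 4 + 5 + 5 + 6 + 6) / 8 = 9/2.

9/2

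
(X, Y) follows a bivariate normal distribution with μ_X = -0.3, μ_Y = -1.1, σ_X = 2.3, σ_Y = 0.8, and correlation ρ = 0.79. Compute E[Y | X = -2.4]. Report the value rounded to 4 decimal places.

-1.6770

E[Y | X=x] = μ_Y + ρ(σ_Y/σ_X)(x − μ_X) for jointly normal variables.
E[Y | X=-2.4] = -1.1 + (0.79)·(0.8/2.3)·(-2.4 − (-0.3)) = -1.1 + (0.27478)·(-2.1) = -1.6770.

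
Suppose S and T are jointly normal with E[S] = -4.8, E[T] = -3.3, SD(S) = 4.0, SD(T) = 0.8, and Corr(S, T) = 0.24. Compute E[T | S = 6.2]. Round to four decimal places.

E[T | S=x] = μ_T + ρ(σ_T/σ_S)(x − μ_S) for jointly normal variables.
E[T | S=6.2] = -3.3 + (0.24)·(0.8/4.0)·(6.2 − (-4.8)) = -3.3 + (0.048)·(11) = -2.7720.

-2.7720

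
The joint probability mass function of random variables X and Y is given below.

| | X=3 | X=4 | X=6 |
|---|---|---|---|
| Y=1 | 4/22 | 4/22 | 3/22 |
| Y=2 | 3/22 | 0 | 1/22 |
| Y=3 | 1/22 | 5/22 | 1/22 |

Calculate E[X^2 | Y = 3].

125/7

P(Y = 3) = 7/22.
Σ X^2·P over the event = 9·(1/22) + 16·(5/22) + 36·(1/22) = 125/22.
E[X^2 | Y = 3] = (125/22) / (7/22) = 125/7.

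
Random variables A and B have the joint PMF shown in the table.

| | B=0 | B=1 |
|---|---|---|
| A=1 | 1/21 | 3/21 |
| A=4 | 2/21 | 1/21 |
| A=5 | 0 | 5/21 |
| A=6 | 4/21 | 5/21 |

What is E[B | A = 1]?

3/4

P(A = 1) = 4/21.
Σ B·P over the event = 0·(1/21) + 1·(3/21) = 1/7.
E[B | A = 1] = (1/7) / (4/21) = 3/4.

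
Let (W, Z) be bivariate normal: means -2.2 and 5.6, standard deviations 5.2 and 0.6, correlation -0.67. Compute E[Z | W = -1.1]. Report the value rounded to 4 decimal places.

E[Z | W=x] = μ_Z + ρ(σ_Z/σ_W)(x − μ_W) for jointly normal variables.
E[Z | W=-1.1] = 5.6 + (-0.67)·(0.6/5.2)·(-1.1 − (-2.2)) = 5.6 + (-0.077308)·(1.1) = 5.5150.

5.5150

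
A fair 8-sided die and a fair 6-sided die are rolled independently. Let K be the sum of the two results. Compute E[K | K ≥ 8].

272/27

P(K ≥ 8) = 9/16.
Σ over the event: 8·1/8 + 9·1/8 + 10·5/48 + 11·1/12 + 12·1/16 + 13·1/24 + 14·1/48 = 17/3.
E[K | K ≥ 8] = (17/3) / (9/16) = 272/27.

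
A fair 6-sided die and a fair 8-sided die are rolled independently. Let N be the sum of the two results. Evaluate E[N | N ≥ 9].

P(N ≥ 9) = 7/16.
Σ over the event: 9·1/8 + 10·5/48 + 11·1/12 + 12·1/16 + 13·1/24 + 14·1/48 = 14/3.
E[N | N ≥ 9] = (14/3) / (7/16) = 32/3.

32/3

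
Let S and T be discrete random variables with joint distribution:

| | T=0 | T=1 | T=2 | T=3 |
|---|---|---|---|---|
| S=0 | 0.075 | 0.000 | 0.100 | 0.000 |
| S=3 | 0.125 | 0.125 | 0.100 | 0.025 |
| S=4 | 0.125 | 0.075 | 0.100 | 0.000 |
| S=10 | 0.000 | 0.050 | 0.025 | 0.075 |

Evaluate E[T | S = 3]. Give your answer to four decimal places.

P(S = 3) = 0.375.
Σ T·P over the event = 0·(0.125) + 1·(0.125) + 2·(0.100) + 3·(0.025) = 0.400.
E[T | S = 3] = (0.400) / (0.375) = 1.0667.

1.0667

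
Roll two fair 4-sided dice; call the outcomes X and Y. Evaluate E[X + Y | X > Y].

P(X > Y) = 3/8.
Summing (X+Y)·P(x,y) over outcomes with X > Y gives 15/8.
E[X + Y | X > Y] = (15/8) / (3/8) = 5.

5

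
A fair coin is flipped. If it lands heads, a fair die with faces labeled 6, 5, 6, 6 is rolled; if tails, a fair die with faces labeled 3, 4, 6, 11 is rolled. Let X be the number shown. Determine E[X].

E[X | heads] = (6+5+6+6)/4 = 23/4.
E[X | tails] = (3+4+6+11)/4 = 6.
E[X] = (1/2)·(23/4) + (1/2)·(6) = 47/8.

47/8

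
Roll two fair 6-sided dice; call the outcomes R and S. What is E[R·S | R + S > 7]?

P(R + S > 7) = 5/12.
Summing RS·P(x,y) over outcomes with R + S > 7 gives 35/4.
E[R·S | R + S > 7] = (35/4) / (5/12) = 21.

21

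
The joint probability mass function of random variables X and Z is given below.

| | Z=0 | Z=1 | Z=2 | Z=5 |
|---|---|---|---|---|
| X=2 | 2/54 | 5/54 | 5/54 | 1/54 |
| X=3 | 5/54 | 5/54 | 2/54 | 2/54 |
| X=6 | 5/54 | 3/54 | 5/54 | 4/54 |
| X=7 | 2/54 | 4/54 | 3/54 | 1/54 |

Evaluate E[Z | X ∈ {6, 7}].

16/9

P(X ∈ {6, 7}) = 1/2.
Σ Z·P over the event = 0·(5/54) + 1·(3/54) + 2·(5/54) + 5·(4/54) + 0·(2/54) + 1·(4/54) + 2·(3/54) + 5·(1/54) = 8/9.
E[Z | X ∈ {6, 7}] = (8/9) / (1/2) = 16/9.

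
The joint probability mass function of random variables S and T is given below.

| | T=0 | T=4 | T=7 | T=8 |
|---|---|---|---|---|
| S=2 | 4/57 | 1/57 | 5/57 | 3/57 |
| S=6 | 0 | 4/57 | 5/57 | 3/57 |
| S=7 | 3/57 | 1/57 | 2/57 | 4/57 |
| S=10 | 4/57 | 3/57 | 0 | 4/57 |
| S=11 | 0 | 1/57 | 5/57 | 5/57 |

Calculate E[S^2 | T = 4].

P(T = 4) = 10/57.
Σ S^2·P over the event = 4·(1/57) + 36·(4/57) + 49·(1/57) + 100·(3/57) + 121·(1/57) = 206/19.
E[S^2 | T = 4] = (206/19) / (10/57) = 309/5.

309/5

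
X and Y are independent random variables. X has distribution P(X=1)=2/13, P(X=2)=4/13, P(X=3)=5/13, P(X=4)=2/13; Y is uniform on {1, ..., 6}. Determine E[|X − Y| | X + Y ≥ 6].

48/23

P(X + Y ≥ 6) = 23/39.
Summing |X−Y|·P(x,y) over outcomes with X + Y ≥ 6 gives 16/13.
E[|X − Y| | X + Y ≥ 6] = (16/13) / (23/39) = 48/23.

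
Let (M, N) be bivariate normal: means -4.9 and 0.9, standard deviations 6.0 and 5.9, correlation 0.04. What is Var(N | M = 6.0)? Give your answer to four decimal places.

34.7543

For a bivariate normal, Var(N | M=x) = σ_N²(1 − ρ²).
Var(N | M=6.0) = (5.9)²·(1 − (0.04)²) = 34.81·0.9984 = 34.7543.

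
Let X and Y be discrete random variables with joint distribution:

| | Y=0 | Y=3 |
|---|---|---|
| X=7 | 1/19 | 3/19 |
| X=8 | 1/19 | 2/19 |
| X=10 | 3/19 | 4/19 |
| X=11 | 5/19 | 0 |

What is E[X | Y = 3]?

P(Y = 3) = 9/19.
Summing X·P(X=x,Y=y) over the conditioning event gives 77/19.
E[X | Y = 3] = (77/19) / (9/19) = 77/9.

77/9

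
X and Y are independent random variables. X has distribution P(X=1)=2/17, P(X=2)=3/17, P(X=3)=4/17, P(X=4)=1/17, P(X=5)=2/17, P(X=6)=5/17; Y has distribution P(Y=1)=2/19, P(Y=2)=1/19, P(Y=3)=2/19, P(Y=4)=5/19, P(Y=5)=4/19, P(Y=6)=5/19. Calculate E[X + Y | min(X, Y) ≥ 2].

P(min(X, Y) ≥ 2) = 15/19.
Summing (X+Y)·P(x,y) over outcomes with min(X, Y) ≥ 2 gives 2224/323.
E[X + Y | min(X, Y) ≥ 2] = (2224/323) / (15/19) = 2224/255.

2224/255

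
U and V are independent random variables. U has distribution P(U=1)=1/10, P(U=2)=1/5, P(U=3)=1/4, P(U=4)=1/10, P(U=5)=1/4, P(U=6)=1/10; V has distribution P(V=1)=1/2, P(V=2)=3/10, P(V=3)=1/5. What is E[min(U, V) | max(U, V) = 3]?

105/62

P(max(U, V) = 3) = 31/100.
Summing min(U,V)·P(x,y) over outcomes with max(U, V) = 3 gives 21/40.
E[min(U, V) | max(U, V) = 3] = (21/40) / (31/100) = 105/62.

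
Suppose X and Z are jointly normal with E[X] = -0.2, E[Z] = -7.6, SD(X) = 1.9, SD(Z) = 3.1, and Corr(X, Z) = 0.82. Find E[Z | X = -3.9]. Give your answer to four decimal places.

-12.5502

The regression of Z on X has slope ρ·σ_Z/σ_X and passes through (μ_X, μ_Z).
E[Z | X=-3.9] = -7.6 + (0.82)·(3.1/1.9)·(-3.9 − (-0.2)) = -7.6 + (1.3379)·(-3.7) = -12.5502.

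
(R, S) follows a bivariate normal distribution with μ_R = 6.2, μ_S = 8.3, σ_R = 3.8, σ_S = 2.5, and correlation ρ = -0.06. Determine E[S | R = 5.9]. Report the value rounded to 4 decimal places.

8.3118

E[S | R=x] = μ_S + ρ(σ_S/σ_R)(x − μ_R) for jointly normal variables.
E[S | R=5.9] = 8.3 + (-0.06)·(2.5/3.8)·(5.9 − (6.2)) = 8.3 + (-0.039474)·(-0.3) = 8.3118.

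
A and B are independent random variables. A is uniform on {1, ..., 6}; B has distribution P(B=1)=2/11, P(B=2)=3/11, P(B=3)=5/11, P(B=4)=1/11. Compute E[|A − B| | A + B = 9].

P(A + B = 9) = 1/11.
Summing |A−B|·P(x,y) over outcomes with A + B = 9 gives 8/33.
E[|A − B| | A + B = 9] = (8/33) / (1/11) = 8/3.

8/3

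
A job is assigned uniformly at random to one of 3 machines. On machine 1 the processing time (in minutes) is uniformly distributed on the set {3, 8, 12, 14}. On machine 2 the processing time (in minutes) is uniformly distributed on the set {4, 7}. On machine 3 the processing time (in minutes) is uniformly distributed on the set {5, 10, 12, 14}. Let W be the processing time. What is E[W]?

E[W | machine 1] = (3+8+12+14)/4 = 37/4.
E[W | machine 2] = (4+7)/2 = 11/2.
E[W | machine 3] = (5+10+12+14)/4 = 41/4.
By the law of total expectation,
E[W] = (1/3)·(37/4) + (1/3)·(11/2) + (1/3)·(41/4) = 25/3.

25/3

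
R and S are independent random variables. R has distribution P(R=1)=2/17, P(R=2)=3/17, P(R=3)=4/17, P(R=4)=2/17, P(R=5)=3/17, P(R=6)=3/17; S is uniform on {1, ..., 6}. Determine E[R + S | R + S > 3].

704/95

P(R + S > 3) = 95/102.
Summing (R+S)·P(x,y) over outcomes with R + S > 3 gives 352/51.
E[R + S | R + S > 3] = (352/51) / (95/102) = 704/95.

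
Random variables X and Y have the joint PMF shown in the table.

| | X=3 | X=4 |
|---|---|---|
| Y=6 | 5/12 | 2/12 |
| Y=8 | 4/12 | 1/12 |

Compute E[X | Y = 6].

23/7

P(Y = 6) = 7/12.
Σ X·P over the event = 3·(5/12) + 4·(2/12) = 23/12.
E[X | Y = 6] = (23/12) / (7/12) = 23/7.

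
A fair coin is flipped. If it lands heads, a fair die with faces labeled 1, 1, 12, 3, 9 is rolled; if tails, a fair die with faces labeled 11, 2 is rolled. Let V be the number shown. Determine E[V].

E[V | heads] = (1+1+12+3+9)/5 = 26/5.
E[V | tails] = (11+2)/2 = 13/2.
By the law of total expectation,
E[V] = (1/2)·(26/5) + (1/2)·(13/2) = 117/20.

117/20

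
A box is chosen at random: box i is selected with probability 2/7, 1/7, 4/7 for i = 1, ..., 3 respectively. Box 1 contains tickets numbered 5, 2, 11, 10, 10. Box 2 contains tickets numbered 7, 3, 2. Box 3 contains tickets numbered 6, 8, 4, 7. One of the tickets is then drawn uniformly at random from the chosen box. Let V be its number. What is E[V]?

E[V | box 1] = (5+2+11+10+10)/5 = 38/5.
E[V | box 2] = (7+3+2)/3 = 4.
E[V | box 3] = (6+8+4+7)/4 = 25/4.
E[V] = (2/7)·(38/5) + (1/7)·(4) + (4/7)·(25/4) = 221/35.

221/35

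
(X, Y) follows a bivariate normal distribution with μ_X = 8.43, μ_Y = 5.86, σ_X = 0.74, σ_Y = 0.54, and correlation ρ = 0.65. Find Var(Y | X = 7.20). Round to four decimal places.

0.1684

Var(Y | X=x) = (1 − ρ²)·σ_Y².
Var(Y | X=7.20) = (0.54)²·(1 − (0.65)²) = 0.2916·0.5775 = 0.1684.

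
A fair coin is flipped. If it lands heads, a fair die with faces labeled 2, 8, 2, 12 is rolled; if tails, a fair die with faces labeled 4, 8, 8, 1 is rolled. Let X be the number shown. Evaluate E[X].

E[X | heads] = (2+8+2+12)/4 = 6.
E[X | tails] = (4+8+8+1)/4 = 21/4.
By the law of total expectation,
E[X] = (1/2)·(6) + (1/2)·(21/4) = 45/8.

45/8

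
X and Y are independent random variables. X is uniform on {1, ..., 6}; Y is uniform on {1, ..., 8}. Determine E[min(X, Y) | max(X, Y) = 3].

P(max(X, Y) = 3) = 5/48.
Summing min(X,Y)·P(x,y) over outcomes with max(X, Y) = 3 gives 3/16.
E[min(X, Y) | max(X, Y) = 3] = (3/16) / (5/48) = 9/5.

9/5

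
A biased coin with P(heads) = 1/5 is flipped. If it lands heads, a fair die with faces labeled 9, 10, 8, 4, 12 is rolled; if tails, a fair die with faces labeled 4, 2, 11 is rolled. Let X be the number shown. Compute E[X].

469/75

E[X | heads] = (9+10+8+4+12)/5 = 43/5.
E[X | tails] = (4+2+11)/3 = 17/3.
E[X] = (1/5)·(43/5) + (4/5)·(17/3) = 469/75.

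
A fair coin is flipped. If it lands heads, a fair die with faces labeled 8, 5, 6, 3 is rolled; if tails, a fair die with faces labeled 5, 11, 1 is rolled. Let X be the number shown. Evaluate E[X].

E[X | heads] = (8+5+6+3)/4 = 11/2.
E[X | tails] = (5+11+1)/3 = 17/3.
By the law of total expectation,
E[X] = (1/2)·(11/2) + (1/2)·(17/3) = 67/12.

67/12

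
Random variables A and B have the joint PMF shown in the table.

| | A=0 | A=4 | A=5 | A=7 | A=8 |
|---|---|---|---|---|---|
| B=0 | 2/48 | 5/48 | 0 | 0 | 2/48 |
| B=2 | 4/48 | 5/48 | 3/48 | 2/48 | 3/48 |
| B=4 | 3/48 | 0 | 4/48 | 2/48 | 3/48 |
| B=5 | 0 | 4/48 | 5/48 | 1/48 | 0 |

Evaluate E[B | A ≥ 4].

P(A ≥ 4) = 13/16.
Summing B·P(A=x,B=y) over the conditioning event gives 7/3.
E[B | A ≥ 4] = (7/3) / (13/16) = 112/39.

112/39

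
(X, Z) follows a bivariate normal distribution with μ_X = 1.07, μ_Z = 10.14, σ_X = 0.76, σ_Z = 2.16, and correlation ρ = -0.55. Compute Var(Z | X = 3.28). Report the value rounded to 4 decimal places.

3.2543

For a bivariate normal, Var(Z | X=x) = σ_Z²(1 − ρ²).
Var(Z | X=3.28) = (2.16)²·(1 − (-0.55)²) = 4.6656·0.6975 = 3.2543.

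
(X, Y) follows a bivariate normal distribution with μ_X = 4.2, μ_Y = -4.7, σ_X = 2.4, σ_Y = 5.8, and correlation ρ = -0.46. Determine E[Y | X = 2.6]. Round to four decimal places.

-2.9213

The regression of Y on X has slope ρ·σ_Y/σ_X and passes through (μ_X, μ_Y).
E[Y | X=2.6] = -4.7 + (-0.46)·(5.8/2.4)·(2.6 − (4.2)) = -4.7 + (-1.1117)·(-1.6) = -2.9213.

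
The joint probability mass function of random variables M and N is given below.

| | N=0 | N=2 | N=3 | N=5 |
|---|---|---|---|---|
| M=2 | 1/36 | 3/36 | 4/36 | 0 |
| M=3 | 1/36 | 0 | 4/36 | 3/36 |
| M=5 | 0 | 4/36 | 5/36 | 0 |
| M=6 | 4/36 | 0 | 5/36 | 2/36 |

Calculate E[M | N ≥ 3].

96/23

P(N ≥ 3) = 23/36.
Σ M·P over the event = 2·(4/36) + 3·(4/36) + 3·(3/36) + 5·(5/36) + 6·(5/36) + 6·(2/36) = 8/3.
E[M | N ≥ 3] = (8/3) / (23/36) = 96/23.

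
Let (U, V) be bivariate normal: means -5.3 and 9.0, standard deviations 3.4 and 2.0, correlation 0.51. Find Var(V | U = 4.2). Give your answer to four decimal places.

2.9596

Var(V | U=x) = (1 − ρ²)·σ_V².
Var(V | U=4.2) = (2.0)²·(1 − (0.51)²) = 4·0.7399 = 2.9596.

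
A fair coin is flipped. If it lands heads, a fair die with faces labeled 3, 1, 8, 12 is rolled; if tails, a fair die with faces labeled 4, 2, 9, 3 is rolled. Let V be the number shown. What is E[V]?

E[V | heads] = (3+1+8+12)/4 = 6.
E[V | tails] = (4+2+9+3)/4 = 9/2.
By the law of total expectation,
E[V] = (1/2)·(6) + (1/2)·(9/2) = 21/4.

21/4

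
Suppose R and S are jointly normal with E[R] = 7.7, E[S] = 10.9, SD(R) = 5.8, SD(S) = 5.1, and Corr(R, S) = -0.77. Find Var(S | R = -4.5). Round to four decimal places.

For a bivariate normal, Var(S | R=x) = σ_S²(1 − ρ²).
Var(S | R=-4.5) = (5.1)²·(1 − (-0.77)²) = 26.01·0.4071 = 10.5887.

10.5887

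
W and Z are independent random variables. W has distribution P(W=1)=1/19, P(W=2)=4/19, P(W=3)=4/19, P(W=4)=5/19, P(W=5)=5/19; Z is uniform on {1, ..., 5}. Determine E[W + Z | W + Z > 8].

28/3

P(W + Z > 8) = 3/19.
Summing (W+Z)·P(x,y) over outcomes with W + Z > 8 gives 28/19.
E[W + Z | W + Z > 8] = (28/19) / (3/19) = 28/3.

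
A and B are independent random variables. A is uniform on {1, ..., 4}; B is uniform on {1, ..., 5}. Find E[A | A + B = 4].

P(A + B = 4) = 3/20.
Summing A·P(x,y) over outcomes with A + B = 4 gives 3/10.
E[A | A + B = 4] = (3/10) / (3/20) = 2.

2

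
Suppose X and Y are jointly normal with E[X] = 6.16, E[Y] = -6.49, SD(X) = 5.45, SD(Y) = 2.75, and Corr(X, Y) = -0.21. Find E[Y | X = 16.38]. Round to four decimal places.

The regression of Y on X has slope ρ·σ_Y/σ_X and passes through (μ_X, μ_Y).
E[Y | X=16.38] = -6.49 + (-0.21)·(2.75/5.45)·(16.38 − (6.16)) = -6.49 + (-0.10596)·(10.22) = -7.5729.

-7.5729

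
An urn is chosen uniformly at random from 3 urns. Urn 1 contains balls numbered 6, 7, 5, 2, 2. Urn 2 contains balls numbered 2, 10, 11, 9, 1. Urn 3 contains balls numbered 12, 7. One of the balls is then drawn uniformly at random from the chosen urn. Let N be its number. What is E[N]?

E[N | urn 1] = (6+7+5+2+2)/5 = 22/5.
E[N | urn 2] = (2+10+11+9+1)/5 = 33/5.
E[N | urn 3] = (12+7)/2 = 19/2.
By the law of total expectation,
E[N] = (1/3)·(22/5) + (1/3)·(33/5) + (1/3)·(19/2) = 41/6.

41/6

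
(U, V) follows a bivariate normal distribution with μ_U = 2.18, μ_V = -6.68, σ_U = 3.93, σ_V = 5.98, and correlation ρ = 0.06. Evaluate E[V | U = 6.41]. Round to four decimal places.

-6.2938

E[V | U=x] = μ_V + ρ(σ_V/σ_U)(x − μ_U) for jointly normal variables.
E[V | U=6.41] = -6.68 + (0.06)·(5.98/3.93)·(6.41 − (2.18)) = -6.68 + (0.091298)·(4.23) = -6.2938.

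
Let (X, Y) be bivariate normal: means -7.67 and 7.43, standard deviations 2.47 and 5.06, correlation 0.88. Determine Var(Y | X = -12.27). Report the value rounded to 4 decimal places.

Var(Y | X=x) = (1 − ρ²)·σ_Y².
Var(Y | X=-12.27) = (5.06)²·(1 − (0.88)²) = 25.6036·0.2256 = 5.7762.

5.7762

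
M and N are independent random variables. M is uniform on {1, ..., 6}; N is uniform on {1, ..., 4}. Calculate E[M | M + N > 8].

17/3

Outcomes with M + N > 8: (5,4), (6,3), (6,4), each with probability 1/24.
E[M | M + N > 8] = (5 + 6 + 6) / 3 = 17/3.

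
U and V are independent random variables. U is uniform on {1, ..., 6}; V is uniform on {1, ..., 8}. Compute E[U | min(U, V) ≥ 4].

P(min(U, V) ≥ 4) = 5/16.
Summing U·P(x,y) over outcomes with min(U, V) ≥ 4 gives 25/16.
E[U | min(U, V) ≥ 4] = (25/16) / (5/16) = 5.

5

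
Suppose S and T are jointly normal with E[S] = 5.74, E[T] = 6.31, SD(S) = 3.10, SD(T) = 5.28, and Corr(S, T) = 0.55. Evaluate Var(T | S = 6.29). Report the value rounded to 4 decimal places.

Var(T | S=x) = (1 − ρ²)·σ_T².
Var(T | S=6.29) = (5.28)²·(1 − (0.55)²) = 27.8784·0.6975 = 19.4452.

19.4452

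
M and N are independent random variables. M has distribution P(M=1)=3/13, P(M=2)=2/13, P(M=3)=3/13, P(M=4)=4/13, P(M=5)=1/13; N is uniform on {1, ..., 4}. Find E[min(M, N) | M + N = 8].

P(M + N = 8) = 5/52.
Summing min(M,N)·P(x,y) over outcomes with M + N = 8 gives 19/52.
E[min(M, N) | M + N = 8] = (19/52) / (5/52) = 19/5.

19/5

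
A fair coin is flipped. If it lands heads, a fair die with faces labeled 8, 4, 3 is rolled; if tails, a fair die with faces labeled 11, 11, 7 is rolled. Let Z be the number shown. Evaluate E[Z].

E[Z | heads] = (8+4+3)/3 = 5.
E[Z | tails] = (11+11+7)/3 = 29/3.
E[Z] = (1/2)·(5) + (1/2)·(29/3) = 22/3.

22/3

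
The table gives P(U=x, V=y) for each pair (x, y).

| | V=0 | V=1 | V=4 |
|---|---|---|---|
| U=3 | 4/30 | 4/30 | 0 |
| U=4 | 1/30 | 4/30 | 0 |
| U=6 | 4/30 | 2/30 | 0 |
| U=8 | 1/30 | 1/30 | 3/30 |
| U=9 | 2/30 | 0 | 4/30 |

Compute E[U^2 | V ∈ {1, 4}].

P(V ∈ {1, 4}) = 3/5.
Summing U^2·P(U=x,V=y) over the conditioning event gives 376/15.
E[U^2 | V ∈ {1, 4}] = (376/15) / (3/5) = 376/9.

376/9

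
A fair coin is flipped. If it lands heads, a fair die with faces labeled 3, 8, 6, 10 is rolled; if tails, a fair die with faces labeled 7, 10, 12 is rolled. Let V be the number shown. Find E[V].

197/24

E[V | heads] = (3+8+6+10)/4 = 27/4.
E[V | tails] = (7+10+12)/3 = 29/3.
By the law of total expectation,
E[V] = (1/2)·(27/4) + (1/2)·(29/3) = 197/24.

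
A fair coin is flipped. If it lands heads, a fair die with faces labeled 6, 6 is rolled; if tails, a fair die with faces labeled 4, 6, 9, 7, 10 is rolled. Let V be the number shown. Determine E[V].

33/5

E[V | heads] = (6+6)/2 = 6.
E[V | tails] = (4+6+9+7+10)/5 = 36/5.
By the law of total expectation,
E[V] = (1/2)·(6) + (1/2)·(36/5) = 33/5.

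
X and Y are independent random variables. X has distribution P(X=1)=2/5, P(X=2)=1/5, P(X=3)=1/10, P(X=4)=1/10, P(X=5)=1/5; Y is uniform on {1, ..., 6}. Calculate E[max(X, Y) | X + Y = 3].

P(X + Y = 3) = 1/10.
Summing max(X,Y)·P(x,y) over outcomes with X + Y = 3 gives 1/5.
E[max(X, Y) | X + Y = 3] = (1/5) / (1/10) = 2.

2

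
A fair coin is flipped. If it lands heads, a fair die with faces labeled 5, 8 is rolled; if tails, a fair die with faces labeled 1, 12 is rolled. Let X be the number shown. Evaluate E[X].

E[X | heads] = (5+8)/2 = 13/2.
E[X | tails] = (1+12)/2 = 13/2.
E[X] = (1/2)·(13/2) + (1/2)·(13/2) = 13/2.

13/2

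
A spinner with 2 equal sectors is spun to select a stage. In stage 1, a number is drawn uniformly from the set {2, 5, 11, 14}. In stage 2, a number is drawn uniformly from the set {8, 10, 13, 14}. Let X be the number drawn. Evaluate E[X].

77/8

E[X | stage 1] = (2+5+11+14)/4 = 8.
E[X | stage 2] = (8+10+13+14)/4 = 45/4.
E[X] = (1/2)·(8) + (1/2)·(45/4) = 77/8.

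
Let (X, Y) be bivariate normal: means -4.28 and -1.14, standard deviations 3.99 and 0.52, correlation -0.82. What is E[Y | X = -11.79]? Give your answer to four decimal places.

E[Y | X=x] = μ_Y + ρ(σ_Y/σ_X)(x − μ_X) for jointly normal variables.
E[Y | X=-11.79] = -1.14 + (-0.82)·(0.52/3.99)·(-11.79 − (-4.28)) = -1.14 + (-0.10687)·(-7.51) = -0.3374.

-0.3374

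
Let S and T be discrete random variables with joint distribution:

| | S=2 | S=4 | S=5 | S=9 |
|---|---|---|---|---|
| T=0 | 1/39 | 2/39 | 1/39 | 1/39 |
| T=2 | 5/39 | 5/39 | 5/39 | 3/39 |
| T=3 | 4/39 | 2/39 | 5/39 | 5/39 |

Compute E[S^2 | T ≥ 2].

523/17

P(T ≥ 2) = 34/39.
Σ S^2·P over the event = 4·(5/39) + 4·(4/39) + 16·(5/39) + 16·(2/39) + 25·(5/39) + 25·(5/39) + 81·(3/39) + 81·(5/39) = 1046/39.
E[S^2 | T ≥ 2] = (1046/39) / (34/39) = 523/17.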